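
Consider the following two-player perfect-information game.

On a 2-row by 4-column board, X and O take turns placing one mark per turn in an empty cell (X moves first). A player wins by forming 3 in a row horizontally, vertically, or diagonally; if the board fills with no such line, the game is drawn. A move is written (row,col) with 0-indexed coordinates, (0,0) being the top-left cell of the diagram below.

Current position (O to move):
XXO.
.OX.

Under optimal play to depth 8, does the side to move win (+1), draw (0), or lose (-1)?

ply 1, O at XXO./.OX. | (0,3)=+0→XXOO/.OX.*; (1,0)=+0→XXO./OOX.; (1,3)=+0→XXO./.OXO
ply 2, X at XXOO/.OX. | (1,0)=+0→XXOO/XOX.*; (1,3)=+0→XXOO/.OXX
ply 3, O at XXOO/XOX. | (1,3)=+0→XXOO/XOXO*
ply 4: XXOO/XOXO is terminal +0 (X); from XXO./.OX. depth 8

value(XXO./.OX., O) = 0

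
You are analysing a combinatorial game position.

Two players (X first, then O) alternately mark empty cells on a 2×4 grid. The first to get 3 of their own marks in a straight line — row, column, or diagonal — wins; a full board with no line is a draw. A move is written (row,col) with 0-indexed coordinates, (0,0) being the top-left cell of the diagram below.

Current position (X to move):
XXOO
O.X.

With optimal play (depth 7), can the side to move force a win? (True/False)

p1 X@[XXOO/O.X.]: (1,1)[XXOO/OXX.]+0* (1,3)[XXOO/O.XX]+0
p2 O@[XXOO/OXX.]: (1,3)[XXOO/OXXO]+0*
p3 X@[XXOO/OXXO] terminal +0; root [XXOO/O.X.] d7

X winning at [XXOO/O.X.]: False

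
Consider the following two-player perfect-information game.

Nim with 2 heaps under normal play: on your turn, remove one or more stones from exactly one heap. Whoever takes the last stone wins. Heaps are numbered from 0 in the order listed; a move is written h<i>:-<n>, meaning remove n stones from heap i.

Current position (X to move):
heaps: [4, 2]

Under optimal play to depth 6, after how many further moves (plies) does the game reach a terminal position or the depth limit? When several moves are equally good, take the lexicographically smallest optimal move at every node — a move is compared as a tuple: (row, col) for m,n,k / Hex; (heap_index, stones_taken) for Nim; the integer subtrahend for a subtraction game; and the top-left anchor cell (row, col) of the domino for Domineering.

PV length from [(4,2)]: 5 plies

ply 1, X at (4,2) | h0:-1=-1→(3,2); h0:-2=+1→(2,2)*; h0:-3=-1→(1,2); h0:-4=-1→(0,2); h1:-1=-1→(4,1); h1:-2=-1→(4,0)
ply 2, O at (2,2) | h0:-1=-1→(1,2)*; h0:-2=-1→(0,2); h1:-1=-1→(2,1); h1:-2=-1→(2,0)
ply 3, X at (1,2) | h0:-1=-1→(0,2); h1:-1=+1→(1,1)*; h1:-2=-1→(1,0)
ply 4, O at (1,1) | h0:-1=-1→(0,1)*; h1:-1=-1→(1,0)
ply 5, X at (0,1) | h1:-1=+1→(0,0)*
ply 6: (0,0) is terminal -1 (O); from (4,2) depth 6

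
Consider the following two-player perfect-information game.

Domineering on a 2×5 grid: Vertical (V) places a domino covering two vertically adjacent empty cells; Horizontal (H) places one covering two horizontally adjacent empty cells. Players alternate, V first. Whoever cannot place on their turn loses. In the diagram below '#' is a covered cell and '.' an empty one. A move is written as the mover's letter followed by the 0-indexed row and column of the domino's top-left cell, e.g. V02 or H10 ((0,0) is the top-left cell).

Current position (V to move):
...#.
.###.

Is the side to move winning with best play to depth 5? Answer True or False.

[...#./.###.] V move#1: V00:+1/#..#./####.*, V04:-1/...##/.####
[#..#./####.] H move#2: H01:-1/####./####.*
[####./####.] V move#3: V04:+1/#####/#####*
[#####/#####] end (terminal -1, H#4); searched ...#./.###. to 5

V winning at [...#./.###.]: True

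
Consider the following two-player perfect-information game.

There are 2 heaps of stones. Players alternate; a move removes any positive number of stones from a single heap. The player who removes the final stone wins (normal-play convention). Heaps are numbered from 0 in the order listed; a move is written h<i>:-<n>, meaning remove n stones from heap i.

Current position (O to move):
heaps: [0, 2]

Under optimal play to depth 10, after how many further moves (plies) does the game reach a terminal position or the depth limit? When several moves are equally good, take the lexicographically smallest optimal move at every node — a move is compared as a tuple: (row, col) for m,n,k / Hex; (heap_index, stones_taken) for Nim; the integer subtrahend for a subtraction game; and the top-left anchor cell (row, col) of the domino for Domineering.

ply 1, O at (0,2) | h1:-1=-1→(0,1); h1:-2=+1→(0,0)*
ply 2: (0,0) is terminal -1 (X); from (0,2) depth 10

PV length from [(0,2)]: 1 ply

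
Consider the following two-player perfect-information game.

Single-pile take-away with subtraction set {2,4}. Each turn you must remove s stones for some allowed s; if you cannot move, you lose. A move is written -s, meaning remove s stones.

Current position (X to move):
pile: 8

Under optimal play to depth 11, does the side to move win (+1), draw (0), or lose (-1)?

ply 1, X at 8 | -2=+1→6*; -4=-1→4
ply 2, O at 6 | -2=-1→4*; -4=-1→2
ply 3, X at 4 | -2=-1→2; -4=+1→0*
ply 4: 0 is terminal -1 (O); from 8 depth 11

value(8, X) = +1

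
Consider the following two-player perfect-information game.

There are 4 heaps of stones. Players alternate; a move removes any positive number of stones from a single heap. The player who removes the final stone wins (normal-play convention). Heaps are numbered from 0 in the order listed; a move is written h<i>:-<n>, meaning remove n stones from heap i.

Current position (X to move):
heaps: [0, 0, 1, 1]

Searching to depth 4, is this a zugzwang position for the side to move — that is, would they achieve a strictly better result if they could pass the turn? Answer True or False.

zugzwang((0,0,1,1), X) = True

ply 1, X at (0,0,1,1) | h2:-1=-1→(0,0,0,1)*; h3:-1=-1→(0,0,1,0)
ply 2, O at (0,0,0,1) | h3:-1=+1→(0,0,0,0)*
ply 3: (0,0,0,0) is terminal -1 (X); from (0,0,1,1) depth 4
if X skipped the turn, O would face:
~ ply 1, O at (0,0,1,1) | h2:-1=-1→(0,0,0,1)*; h3:-1=-1→(0,0,1,0)
~ ply 2, X at (0,0,0,1) | h3:-1=+1→(0,0,0,0)*
~ ply 3: (0,0,0,0) is terminal -1 (O); from (0,0,1,1) depth 4
compare (X): move=-1 vs pass=+1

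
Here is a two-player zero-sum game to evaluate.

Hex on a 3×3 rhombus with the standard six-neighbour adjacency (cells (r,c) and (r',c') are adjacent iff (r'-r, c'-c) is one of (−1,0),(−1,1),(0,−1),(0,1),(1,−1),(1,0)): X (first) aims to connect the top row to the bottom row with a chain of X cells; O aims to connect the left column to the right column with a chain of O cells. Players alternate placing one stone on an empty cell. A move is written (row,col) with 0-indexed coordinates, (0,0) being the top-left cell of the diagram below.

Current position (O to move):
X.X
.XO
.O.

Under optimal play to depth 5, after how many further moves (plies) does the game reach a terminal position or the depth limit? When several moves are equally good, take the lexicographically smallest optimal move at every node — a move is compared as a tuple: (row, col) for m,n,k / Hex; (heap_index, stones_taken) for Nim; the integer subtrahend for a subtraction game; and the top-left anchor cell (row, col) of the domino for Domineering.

p1 O@[X.X/.XO/.O.]: (0,1)[XOX/.XO/.O.]-1 (1,0)[X.X/OXO/.O.]-1 (2,0)[X.X/.XO/OO.]+1* (2,2)[X.X/.XO/.OO]-1
p2 X@[X.X/.XO/OO.] terminal -1; root [X.X/.XO/.O.] d5

PV length from [X.X/.XO/.O.]: 1 ply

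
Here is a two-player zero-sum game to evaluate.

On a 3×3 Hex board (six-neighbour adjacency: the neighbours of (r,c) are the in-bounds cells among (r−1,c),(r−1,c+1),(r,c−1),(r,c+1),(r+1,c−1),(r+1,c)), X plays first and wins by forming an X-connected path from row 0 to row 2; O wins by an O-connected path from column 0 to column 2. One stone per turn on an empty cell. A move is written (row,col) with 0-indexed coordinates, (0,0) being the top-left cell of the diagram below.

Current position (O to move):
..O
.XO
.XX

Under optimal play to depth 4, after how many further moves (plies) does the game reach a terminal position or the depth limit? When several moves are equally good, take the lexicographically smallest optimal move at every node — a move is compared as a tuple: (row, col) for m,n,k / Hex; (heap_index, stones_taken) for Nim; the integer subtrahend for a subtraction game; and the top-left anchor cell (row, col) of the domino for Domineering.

[..O/.XO/.XX] O move#1: (0,0):-1/O.O/.XO/.XX, (0,1):+1/.OO/.XO/.XX*, (1,0):-1/..O/OXO/.XX, (2,0):-1/..O/.XO/OXX
[.OO/.XO/.XX] X move#2: (0,0):-1/XOO/.XO/.XX*, (1,0):-1/.OO/XXO/.XX, (2,0):-1/.OO/.XO/XXX
[XOO/.XO/.XX] O move#3: (1,0):+1/XOO/OXO/.XX*, (2,0):-1/XOO/.XO/OXX
[XOO/OXO/.XX] end (terminal -1, X#4); searched ..O/.XO/.XX to 4

PV length from [..O/.XO/.XX]: 3 plies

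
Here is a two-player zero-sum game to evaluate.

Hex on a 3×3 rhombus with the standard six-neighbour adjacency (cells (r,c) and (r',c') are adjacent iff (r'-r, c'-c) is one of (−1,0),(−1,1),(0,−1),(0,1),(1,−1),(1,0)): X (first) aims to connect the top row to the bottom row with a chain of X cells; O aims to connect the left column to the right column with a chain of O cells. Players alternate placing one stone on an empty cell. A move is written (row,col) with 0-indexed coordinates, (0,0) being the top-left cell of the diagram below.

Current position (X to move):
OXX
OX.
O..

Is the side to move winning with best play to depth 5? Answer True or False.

X winning at [OXX/OX./O..]: True

[OXX/OX./O..] X move#1: (1,2):+1/OXX/OXX/O..*, (2,1):+1/OXX/OX./OX., (2,2):+1/OXX/OX./O.X
[OXX/OXX/O..] O move#2: (2,1):-1/OXX/OXX/OO.*, (2,2):-1/OXX/OXX/O.O
[OXX/OXX/OO.] X move#3: (2,2):+1/OXX/OXX/OOX*
[OXX/OXX/OOX] end (terminal -1, O#4); searched OXX/OX./O.. to 5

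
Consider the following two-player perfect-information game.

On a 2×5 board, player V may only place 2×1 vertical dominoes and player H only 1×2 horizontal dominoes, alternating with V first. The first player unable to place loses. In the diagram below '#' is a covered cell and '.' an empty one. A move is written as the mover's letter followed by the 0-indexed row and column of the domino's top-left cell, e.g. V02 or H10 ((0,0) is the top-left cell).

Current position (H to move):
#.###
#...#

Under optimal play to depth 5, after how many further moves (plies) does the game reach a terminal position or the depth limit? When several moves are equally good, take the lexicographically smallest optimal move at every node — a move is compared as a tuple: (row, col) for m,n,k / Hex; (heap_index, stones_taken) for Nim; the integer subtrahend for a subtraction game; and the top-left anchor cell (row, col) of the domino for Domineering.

PV length from [#.###/#...#]: 1 ply

p1 H@[#.###/#...#]: H11[#.###/###.#]+1* H12[#.###/#.###]-1
p2 V@[#.###/###.#] terminal -1; root [#.###/#...#] d5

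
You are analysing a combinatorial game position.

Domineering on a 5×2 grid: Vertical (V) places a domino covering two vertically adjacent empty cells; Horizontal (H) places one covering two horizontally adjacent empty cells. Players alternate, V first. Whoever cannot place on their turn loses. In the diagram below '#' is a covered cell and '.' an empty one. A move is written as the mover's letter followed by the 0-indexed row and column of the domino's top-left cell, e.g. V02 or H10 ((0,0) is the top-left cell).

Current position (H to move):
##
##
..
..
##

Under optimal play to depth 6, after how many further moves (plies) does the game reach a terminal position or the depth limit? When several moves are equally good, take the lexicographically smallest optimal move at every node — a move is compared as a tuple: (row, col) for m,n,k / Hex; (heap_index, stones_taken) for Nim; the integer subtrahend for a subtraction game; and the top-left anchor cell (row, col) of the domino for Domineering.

[##/##/../../##] H move#1: H20:+1/##/##/##/../##*, H30:+1/##/##/../##/##
[##/##/##/../##] end (terminal -1, V#2); searched ##/##/../../## to 6

PV length from [##/##/../../##]: 1 ply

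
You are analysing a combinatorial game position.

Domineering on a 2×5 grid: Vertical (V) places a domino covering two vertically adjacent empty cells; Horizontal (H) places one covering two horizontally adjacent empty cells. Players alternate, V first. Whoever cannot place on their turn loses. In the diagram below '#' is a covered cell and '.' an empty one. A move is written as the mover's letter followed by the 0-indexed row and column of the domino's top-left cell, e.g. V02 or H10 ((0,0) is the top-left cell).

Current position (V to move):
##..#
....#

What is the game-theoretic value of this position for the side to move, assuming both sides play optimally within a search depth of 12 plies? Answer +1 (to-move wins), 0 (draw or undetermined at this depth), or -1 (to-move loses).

ply 1, V at ##..#/....# | V02=+1→###.#/..#.#*; V03=-1→##.##/...##
ply 2, H at ###.#/..#.# | H10=-1→###.#/###.#*
ply 3, V at ###.#/###.# | V03=+1→#####/#####*
ply 4: #####/##### is terminal -1 (H); from ##..#/....# depth 12

value(##..#/....#, V) = +1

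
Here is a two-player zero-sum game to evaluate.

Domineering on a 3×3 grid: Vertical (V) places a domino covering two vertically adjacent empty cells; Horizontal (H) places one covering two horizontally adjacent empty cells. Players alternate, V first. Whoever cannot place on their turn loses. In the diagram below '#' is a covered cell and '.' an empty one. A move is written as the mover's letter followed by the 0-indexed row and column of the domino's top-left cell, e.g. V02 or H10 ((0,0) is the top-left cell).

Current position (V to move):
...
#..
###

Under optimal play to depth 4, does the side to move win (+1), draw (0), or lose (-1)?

value(.../#../###, V) = +1

[.../#../###] V move#1: V01:+1/.#./##./###*, V02:-1/..#/#.#/###
[.#./##./###] end (terminal -1, H#2); searched .../#../### to 4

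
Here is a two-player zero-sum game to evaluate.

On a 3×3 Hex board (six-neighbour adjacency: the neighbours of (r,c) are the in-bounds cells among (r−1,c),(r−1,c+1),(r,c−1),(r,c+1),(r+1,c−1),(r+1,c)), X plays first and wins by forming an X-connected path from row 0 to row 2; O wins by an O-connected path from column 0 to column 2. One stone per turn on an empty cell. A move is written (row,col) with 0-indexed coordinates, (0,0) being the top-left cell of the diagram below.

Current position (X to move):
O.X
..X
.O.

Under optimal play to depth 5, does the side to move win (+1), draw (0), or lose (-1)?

[O.X/..X/.O.] X move#1: (0,1):+1/OXX/..X/.O.*, (1,0):+1/O.X/X.X/.O., (1,1):+1/O.X/.XX/.O., (2,0):+1/O.X/..X/XO., (2,2):+1/O.X/..X/.OX
[OXX/..X/.O.] O move#2: (1,0):-1/OXX/O.X/.O.*, (1,1):-1/OXX/.OX/.O., (2,0):-1/OXX/..X/OO., (2,2):-1/OXX/..X/.OO
[OXX/O.X/.O.] X move#3: (1,1):+1/OXX/OXX/.O.*, (2,0):+1/OXX/O.X/XO., (2,2):+1/OXX/O.X/.OX
[OXX/OXX/.O.] O move#4: (2,0):-1/OXX/OXX/OO.*, (2,2):-1/OXX/OXX/.OO
[OXX/OXX/OO.] X move#5: (2,2):+1/OXX/OXX/OOX*
[OXX/OXX/OOX] end (terminal -1, O#6); searched O.X/..X/.O. to 5

value(O.X/..X/.O., X) = +1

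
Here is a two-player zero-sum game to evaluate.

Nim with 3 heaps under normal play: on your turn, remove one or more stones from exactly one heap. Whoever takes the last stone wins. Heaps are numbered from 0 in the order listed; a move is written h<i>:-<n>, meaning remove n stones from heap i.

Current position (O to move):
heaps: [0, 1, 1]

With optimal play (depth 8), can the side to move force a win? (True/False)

O winning at [(0,1,1)]: False

p1 O@[(0,1,1)]: h1:-1[(0,0,1)]-1* h2:-1[(0,1,0)]-1
p2 X@[(0,0,1)]: h2:-1[(0,0,0)]+1*
p3 O@[(0,0,0)] terminal -1; root [(0,1,1)] d8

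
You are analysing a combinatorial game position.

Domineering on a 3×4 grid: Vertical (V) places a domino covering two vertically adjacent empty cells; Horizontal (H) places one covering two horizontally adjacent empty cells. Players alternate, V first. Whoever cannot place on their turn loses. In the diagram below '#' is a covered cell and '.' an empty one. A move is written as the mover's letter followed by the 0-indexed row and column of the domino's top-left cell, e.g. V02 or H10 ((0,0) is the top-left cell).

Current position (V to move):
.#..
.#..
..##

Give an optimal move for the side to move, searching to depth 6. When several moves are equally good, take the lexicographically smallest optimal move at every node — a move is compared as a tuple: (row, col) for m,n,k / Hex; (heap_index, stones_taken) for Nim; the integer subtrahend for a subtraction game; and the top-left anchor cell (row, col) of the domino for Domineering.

V's best at [.#../.#../..##]: V02

[.#../.#../..##] V move#1: V00:-1/##../##../..##, V02:+1/.##./.##./..##*, V03:+1/.#.#/.#.#/..##, V10:-1/.#../##../#.##
[.##./.##./..##] H move#2: H20:-1/.##./.##./####*
[.##./.##./####] V move#3: V00:+1/###./###./####*, V03:+1/.###/.###/####
[###./###./####] end (terminal -1, H#4); searched .#../.#../..## to 6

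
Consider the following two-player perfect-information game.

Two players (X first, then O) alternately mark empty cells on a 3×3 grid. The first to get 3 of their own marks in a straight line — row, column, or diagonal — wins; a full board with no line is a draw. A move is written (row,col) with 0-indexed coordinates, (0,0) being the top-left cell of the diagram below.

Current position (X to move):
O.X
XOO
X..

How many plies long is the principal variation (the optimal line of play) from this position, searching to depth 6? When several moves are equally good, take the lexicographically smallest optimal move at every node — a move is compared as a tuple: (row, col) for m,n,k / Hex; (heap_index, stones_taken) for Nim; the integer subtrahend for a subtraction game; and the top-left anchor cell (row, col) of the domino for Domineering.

p1 X@[O.X/XOO/X..]: (0,1)[OXX/XOO/X..]-1 (2,1)[O.X/XOO/XX.]-1 (2,2)[O.X/XOO/X.X]+0*
p2 O@[O.X/XOO/X.X]: (0,1)[OOX/XOO/X.X]-1 (2,1)[O.X/XOO/XOX]+0*
p3 X@[O.X/XOO/XOX]: (0,1)[OXX/XOO/XOX]+0*
p4 O@[OXX/XOO/XOX] terminal +0; root [O.X/XOO/X..] d6

PV length from [O.X/XOO/X..]: 3 plies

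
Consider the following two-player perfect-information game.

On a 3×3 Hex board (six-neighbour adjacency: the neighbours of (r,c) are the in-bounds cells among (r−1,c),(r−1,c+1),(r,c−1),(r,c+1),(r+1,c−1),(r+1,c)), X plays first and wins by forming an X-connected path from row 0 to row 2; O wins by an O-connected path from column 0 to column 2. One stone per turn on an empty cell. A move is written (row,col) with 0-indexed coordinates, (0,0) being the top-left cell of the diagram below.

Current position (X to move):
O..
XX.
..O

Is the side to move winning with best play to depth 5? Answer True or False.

ply 1, X at O../XX./..O | (0,1)=+1→OX./XX./..O*; (0,2)=+1→O.X/XX./..O; (1,2)=+1→O../XXX/..O; (2,0)=+1→O../XX./X.O; (2,1)=+1→O../XX./.XO
ply 2, O at OX./XX./..O | (0,2)=-1→OXO/XX./..O*; (1,2)=-1→OX./XXO/..O; (2,0)=-1→OX./XX./O.O; (2,1)=-1→OX./XX./.OO
ply 3, X at OXO/XX./..O | (1,2)=+1→OXO/XXX/..O*; (2,0)=+1→OXO/XX./X.O; (2,1)=+1→OXO/XX./.XO
ply 4, O at OXO/XXX/..O | (2,0)=-1→OXO/XXX/O.O*; (2,1)=-1→OXO/XXX/.OO
ply 5, X at OXO/XXX/O.O | (2,1)=+1→OXO/XXX/OXO*
ply 6: OXO/XXX/OXO is terminal -1 (O); from O../XX./..O depth 5

X winning at [O../XX./..O]: True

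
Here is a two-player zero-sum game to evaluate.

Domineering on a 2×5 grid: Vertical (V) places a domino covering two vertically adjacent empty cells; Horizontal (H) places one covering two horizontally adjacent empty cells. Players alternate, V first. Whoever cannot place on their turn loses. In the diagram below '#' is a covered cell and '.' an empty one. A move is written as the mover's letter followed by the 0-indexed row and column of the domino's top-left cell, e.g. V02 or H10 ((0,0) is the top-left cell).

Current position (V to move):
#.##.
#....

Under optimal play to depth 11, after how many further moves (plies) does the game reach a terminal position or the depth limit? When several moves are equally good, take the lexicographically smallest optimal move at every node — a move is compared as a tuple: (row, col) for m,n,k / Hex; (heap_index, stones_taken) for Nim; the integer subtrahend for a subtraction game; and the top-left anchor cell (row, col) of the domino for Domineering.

ply 1, V at #.##./#.... | V01=-1→####./##...*; V04=-1→#.###/#...#
ply 2, H at ####./##... | H12=-1→####./####.; H13=+1→####./##.##*
ply 3: ####./##.## is terminal -1 (V); from #.##./#.... depth 11

PV length from [#.##./#....]: 2 plies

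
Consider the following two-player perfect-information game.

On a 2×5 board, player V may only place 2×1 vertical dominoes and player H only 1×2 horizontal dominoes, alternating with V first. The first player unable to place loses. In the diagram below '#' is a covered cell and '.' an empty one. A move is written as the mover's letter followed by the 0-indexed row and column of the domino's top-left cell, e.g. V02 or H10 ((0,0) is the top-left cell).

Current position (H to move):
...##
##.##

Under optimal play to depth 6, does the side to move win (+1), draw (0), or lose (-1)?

value(...##/##.##, H) = +1

ply 1, H at ...##/##.## | H00=-1→##.##/##.##; H01=+1→.####/##.##*
ply 2: .####/##.## is terminal -1 (V); from ...##/##.## depth 6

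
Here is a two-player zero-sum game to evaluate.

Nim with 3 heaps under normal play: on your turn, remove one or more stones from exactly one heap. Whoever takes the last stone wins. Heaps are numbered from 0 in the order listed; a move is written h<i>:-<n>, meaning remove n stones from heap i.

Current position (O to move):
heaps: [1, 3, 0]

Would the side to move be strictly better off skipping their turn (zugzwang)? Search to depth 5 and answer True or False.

[(1,3,0)] O move#1: h0:-1:-1/(0,3,0), h1:-1:-1/(1,2,0), h1:-2:+1/(1,1,0)*, h1:-3:-1/(1,0,0)
[(1,1,0)] X move#2: h0:-1:-1/(0,1,0)*, h1:-1:-1/(1,0,0)
[(0,1,0)] O move#3: h1:-1:+1/(0,0,0)*
[(0,0,0)] end (terminal -1, X#4); searched (1,3,0) to 5
suppose O passes — search the same position with X to move:
pass> [(1,3,0)] X move#1: h0:-1:-1/(0,3,0), h1:-1:-1/(1,2,0), h1:-2:+1/(1,1,0)*, h1:-3:-1/(1,0,0)
pass> [(1,1,0)] O move#2: h0:-1:-1/(0,1,0)*, h1:-1:-1/(1,0,0)
pass> [(0,1,0)] X move#3: h1:-1:+1/(0,0,0)*
pass> [(0,0,0)] end (terminal -1, O#4); searched (1,3,0) to 5
for O: play +1, pass -1

zugzwang((1,3,0), O) = False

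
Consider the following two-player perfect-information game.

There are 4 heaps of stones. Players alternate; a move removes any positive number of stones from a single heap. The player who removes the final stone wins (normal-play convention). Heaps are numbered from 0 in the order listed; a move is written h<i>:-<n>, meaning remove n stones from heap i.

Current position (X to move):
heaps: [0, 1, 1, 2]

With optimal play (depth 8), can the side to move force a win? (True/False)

X winning at [(0,1,1,2)]: True

p1 X@[(0,1,1,2)]: h1:-1[(0,0,1,2)]-1 h2:-1[(0,1,0,2)]-1 h3:-1[(0,1,1,1)]-1 h3:-2[(0,1,1,0)]+1*
p2 O@[(0,1,1,0)]: h1:-1[(0,0,1,0)]-1* h2:-1[(0,1,0,0)]-1
p3 X@[(0,0,1,0)]: h2:-1[(0,0,0,0)]+1*
p4 O@[(0,0,0,0)] terminal -1; root [(0,1,1,2)] d8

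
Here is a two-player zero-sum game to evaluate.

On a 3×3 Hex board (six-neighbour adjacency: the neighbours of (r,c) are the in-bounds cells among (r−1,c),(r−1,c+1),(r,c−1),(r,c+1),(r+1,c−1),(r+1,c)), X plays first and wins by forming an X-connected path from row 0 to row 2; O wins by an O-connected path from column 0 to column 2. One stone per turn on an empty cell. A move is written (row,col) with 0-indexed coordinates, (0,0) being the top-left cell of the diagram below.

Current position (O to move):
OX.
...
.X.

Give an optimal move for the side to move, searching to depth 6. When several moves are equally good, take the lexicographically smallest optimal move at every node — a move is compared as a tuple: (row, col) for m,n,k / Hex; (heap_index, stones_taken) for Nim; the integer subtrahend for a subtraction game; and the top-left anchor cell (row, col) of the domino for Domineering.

O's best at [OX./.../.X.]: (1,1)

ply 1, O at OX./.../.X. | (0,2)=-1→OXO/.../.X.; (1,0)=-1→OX./O../.X.; (1,1)=+1→OX./.O./.X.*; (1,2)=-1→OX./..O/.X.; (2,0)=-1→OX./.../OX.; (2,2)=-1→OX./.../.XO
ply 2, X at OX./.O./.X. | (0,2)=-1→OXX/.O./.X.*; (1,0)=-1→OX./XO./.X.; (1,2)=-1→OX./.OX/.X.; (2,0)=-1→OX./.O./XX.; (2,2)=-1→OX./.O./.XX
ply 3, O at OXX/.O./.X. | (1,0)=-1→OXX/OO./.X.; (1,2)=+1→OXX/.OO/.X.*; (2,0)=-1→OXX/.O./OX.; (2,2)=-1→OXX/.O./.XO
ply 4, X at OXX/.OO/.X. | (1,0)=-1→OXX/XOO/.X.*; (2,0)=-1→OXX/.OO/XX.; (2,2)=-1→OXX/.OO/.XX
ply 5, O at OXX/XOO/.X. | (2,0)=+1→OXX/XOO/OX.*; (2,2)=-1→OXX/XOO/.XO
ply 6: OXX/XOO/OX. is terminal -1 (X); from OX./.../.X. depth 6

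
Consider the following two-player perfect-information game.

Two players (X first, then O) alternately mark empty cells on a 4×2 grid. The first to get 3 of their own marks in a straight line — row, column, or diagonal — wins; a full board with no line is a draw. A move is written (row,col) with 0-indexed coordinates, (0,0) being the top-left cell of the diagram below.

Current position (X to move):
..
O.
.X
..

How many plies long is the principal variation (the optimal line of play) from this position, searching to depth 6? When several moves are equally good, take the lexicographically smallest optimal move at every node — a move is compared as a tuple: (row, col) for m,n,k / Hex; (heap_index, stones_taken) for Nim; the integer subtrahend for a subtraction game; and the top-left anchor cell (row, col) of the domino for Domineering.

ply 1, X at ../O./.X/.. | (0,0)=+0→X./O./.X/..; (0,1)=+0→.X/O./.X/..; (1,1)=+1→../OX/.X/..*; (2,0)=+0→../O./XX/..; (3,0)=+0→../O./.X/X.; (3,1)=+0→../O./.X/.X
ply 2, O at ../OX/.X/.. | (0,0)=-1→O./OX/.X/..*; (0,1)=-1→.O/OX/.X/..; (2,0)=-1→../OX/OX/..; (3,0)=-1→../OX/.X/O.; (3,1)=-1→../OX/.X/.O
ply 3, X at O./OX/.X/.. | (0,1)=+1→OX/OX/.X/..*; (2,0)=+1→O./OX/XX/..; (3,0)=-1→O./OX/.X/X.; (3,1)=+1→O./OX/.X/.X
ply 4: OX/OX/.X/.. is terminal -1 (O); from ../O./.X/.. depth 6

PV length from [../O./.X/..]: 3 plies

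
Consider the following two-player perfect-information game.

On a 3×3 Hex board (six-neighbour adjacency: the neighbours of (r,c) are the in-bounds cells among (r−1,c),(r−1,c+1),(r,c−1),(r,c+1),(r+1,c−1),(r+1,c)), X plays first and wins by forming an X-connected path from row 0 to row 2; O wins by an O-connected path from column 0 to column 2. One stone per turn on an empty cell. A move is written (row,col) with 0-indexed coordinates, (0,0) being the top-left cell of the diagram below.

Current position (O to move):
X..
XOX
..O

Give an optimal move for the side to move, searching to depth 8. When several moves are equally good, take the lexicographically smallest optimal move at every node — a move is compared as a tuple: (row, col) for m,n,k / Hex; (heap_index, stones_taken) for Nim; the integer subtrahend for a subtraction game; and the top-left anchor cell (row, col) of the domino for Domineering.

p1 O@[X../XOX/..O]: (0,1)[XO./XOX/..O]-1 (0,2)[X.O/XOX/..O]-1 (2,0)[X../XOX/O.O]+1* (2,1)[X../XOX/.OO]-1
p2 X@[X../XOX/O.O]: (0,1)[XX./XOX/O.O]-1* (0,2)[X.X/XOX/O.O]-1 (2,1)[X../XOX/OXO]-1
p3 O@[XX./XOX/O.O]: (0,2)[XXO/XOX/O.O]+1* (2,1)[XX./XOX/OOO]+1
p4 X@[XXO/XOX/O.O] terminal -1; root [X../XOX/..O] d8

O's best at [X../XOX/..O]: (2,0)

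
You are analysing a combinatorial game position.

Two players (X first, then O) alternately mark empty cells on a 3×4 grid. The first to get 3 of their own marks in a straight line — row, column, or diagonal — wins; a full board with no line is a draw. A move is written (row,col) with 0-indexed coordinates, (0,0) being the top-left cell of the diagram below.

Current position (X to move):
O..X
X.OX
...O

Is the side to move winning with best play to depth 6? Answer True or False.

X winning at [O..X/X.OX/...O]: False

p1 X@[O..X/X.OX/...O]: (0,1)[OX.X/X.OX/...O]+0* (0,2)[O.XX/X.OX/...O]-1 (1,1)[O..X/XXOX/...O]-1 (2,0)[O..X/X.OX/X..O]-1 (2,1)[O..X/X.OX/.X.O]-1 (2,2)[O..X/X.OX/..XO]-1
p2 O@[OX.X/X.OX/...O]: (0,2)[OXOX/X.OX/...O]+0* (1,1)[OX.X/XOOX/...O]-1 (2,0)[OX.X/X.OX/O..O]-1 (2,1)[OX.X/X.OX/.O.O]-1 (2,2)[OX.X/X.OX/..OO]-1
p3 X@[OXOX/X.OX/...O]: (1,1)[OXOX/XXOX/...O]-1 (2,0)[OXOX/X.OX/X..O]-1 (2,1)[OXOX/X.OX/.X.O]-1 (2,2)[OXOX/X.OX/..XO]+0*
p4 O@[OXOX/X.OX/..XO]: (1,1)[OXOX/XOOX/..XO]+0* (2,0)[OXOX/X.OX/O.XO]+0 (2,1)[OXOX/X.OX/.OXO]+0
p5 X@[OXOX/XOOX/..XO]: (2,0)[OXOX/XOOX/X.XO]+0* (2,1)[OXOX/XOOX/.XXO]-1
p6 O@[OXOX/XOOX/X.XO]: (2,1)[OXOX/XOOX/XOXO]+0*
p7 X@[OXOX/XOOX/XOXO] terminal +0; root [O..X/X.OX/...O] d6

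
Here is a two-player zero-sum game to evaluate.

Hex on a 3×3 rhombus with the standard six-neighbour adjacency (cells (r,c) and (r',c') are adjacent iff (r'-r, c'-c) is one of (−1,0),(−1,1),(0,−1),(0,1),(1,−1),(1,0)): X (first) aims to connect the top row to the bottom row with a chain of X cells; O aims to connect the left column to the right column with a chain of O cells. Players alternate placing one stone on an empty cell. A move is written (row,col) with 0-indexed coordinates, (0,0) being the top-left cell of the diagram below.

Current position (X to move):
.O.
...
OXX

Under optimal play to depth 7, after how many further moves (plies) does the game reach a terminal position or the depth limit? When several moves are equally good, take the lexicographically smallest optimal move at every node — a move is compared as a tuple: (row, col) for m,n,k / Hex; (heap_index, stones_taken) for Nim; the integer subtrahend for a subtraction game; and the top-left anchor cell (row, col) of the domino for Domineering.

PV length from [.O./.../OXX]: 5 plies

p1 X@[.O./.../OXX]: (0,0)[XO./.../OXX]-1 (0,2)[.OX/.../OXX]+1* (1,0)[.O./X../OXX]-1 (1,1)[.O./.X./OXX]-1 (1,2)[.O./..X/OXX]-1
p2 O@[.OX/.../OXX]: (0,0)[OOX/.../OXX]-1* (1,0)[.OX/O../OXX]-1 (1,1)[.OX/.O./OXX]-1 (1,2)[.OX/..O/OXX]-1
p3 X@[OOX/.../OXX]: (1,0)[OOX/X../OXX]+1* (1,1)[OOX/.X./OXX]+1 (1,2)[OOX/..X/OXX]+1
p4 O@[OOX/X../OXX]: (1,1)[OOX/XO./OXX]-1* (1,2)[OOX/X.O/OXX]-1
p5 X@[OOX/XO./OXX]: (1,2)[OOX/XOX/OXX]+1*
p6 O@[OOX/XOX/OXX] terminal -1; root [.O./.../OXX] d7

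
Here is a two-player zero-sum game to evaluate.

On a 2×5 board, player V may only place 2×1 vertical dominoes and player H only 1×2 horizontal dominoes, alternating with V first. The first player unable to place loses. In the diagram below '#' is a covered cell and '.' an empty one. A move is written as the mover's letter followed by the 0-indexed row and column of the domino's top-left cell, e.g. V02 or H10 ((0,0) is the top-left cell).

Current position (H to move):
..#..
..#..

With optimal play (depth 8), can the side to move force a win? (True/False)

H winning at [..#../..#..]: False

[..#../..#..] H move#1: H00:-1/###../..#..*, H03:-1/..###/..#.., H10:-1/..#../###.., H13:-1/..#../..###
[###../..#..] V move#2: V03:+1/####./..##.*, V04:+1/###.#/..#.#
[####./..##.] H move#3: H10:-1/####./####.*
[####./####.] V move#4: V04:+1/#####/#####*
[#####/#####] end (terminal -1, H#5); searched ..#../..#.. to 8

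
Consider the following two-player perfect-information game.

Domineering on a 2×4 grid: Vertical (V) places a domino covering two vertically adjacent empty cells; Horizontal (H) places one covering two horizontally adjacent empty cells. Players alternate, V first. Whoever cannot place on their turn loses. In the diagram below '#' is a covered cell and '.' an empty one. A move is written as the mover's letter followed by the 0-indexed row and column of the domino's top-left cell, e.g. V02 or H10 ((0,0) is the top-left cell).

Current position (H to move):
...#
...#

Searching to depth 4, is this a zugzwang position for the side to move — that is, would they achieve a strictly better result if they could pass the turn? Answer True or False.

zugzwang(...#/...#, H) = False

ply 1, H at ...#/...# | H00=+1→##.#/...#*; H01=+1→.###/...#; H10=+1→...#/##.#; H11=+1→...#/.###
ply 2, V at ##.#/...# | V02=-1→####/..##*
ply 3, H at ####/..## | H10=+1→####/####*
ply 4: ####/#### is terminal -1 (V); from ...#/...# depth 4
if H skipped the turn, V would face:
~ ply 1, V at ...#/...# | V00=-1→#..#/#..#; V01=+1→.#.#/.#.#*; V02=-1→..##/..##
~ ply 2: .#.#/.#.# is terminal -1 (H); from ...#/...# depth 4
compare (H): move=+1 vs pass=-1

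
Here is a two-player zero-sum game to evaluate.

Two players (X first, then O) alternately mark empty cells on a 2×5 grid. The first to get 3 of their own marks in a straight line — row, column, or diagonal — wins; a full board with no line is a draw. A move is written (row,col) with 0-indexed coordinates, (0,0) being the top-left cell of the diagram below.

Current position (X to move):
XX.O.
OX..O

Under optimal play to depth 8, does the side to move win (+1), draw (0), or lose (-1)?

value(XX.O./OX..O, X) = +1

[XX.O./OX..O] X move#1: (0,2):+1/XXXO./OX..O*, (0,4):+0/XX.OX/OX..O, (1,2):+1/XX.O./OXX.O, (1,3):+1/XX.O./OX.XO
[XXXO./OX..O] end (terminal -1, O#2); searched XX.O./OX..O to 8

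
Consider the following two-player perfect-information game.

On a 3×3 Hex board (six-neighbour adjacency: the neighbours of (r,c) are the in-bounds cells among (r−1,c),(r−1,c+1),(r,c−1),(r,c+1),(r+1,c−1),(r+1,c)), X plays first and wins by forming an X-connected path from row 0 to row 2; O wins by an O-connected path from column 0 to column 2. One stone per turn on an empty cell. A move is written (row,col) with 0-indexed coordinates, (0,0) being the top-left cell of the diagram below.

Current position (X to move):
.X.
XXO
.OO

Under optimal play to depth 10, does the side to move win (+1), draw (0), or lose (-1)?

value(.X./XXO/.OO, X) = +1

[.X./XXO/.OO] X move#1: (0,0):-1/XX./XXO/.OO, (0,2):-1/.XX/XXO/.OO, (2,0):+1/.X./XXO/XOO*
[.X./XXO/XOO] end (terminal -1, O#2); searched .X./XXO/.OO to 10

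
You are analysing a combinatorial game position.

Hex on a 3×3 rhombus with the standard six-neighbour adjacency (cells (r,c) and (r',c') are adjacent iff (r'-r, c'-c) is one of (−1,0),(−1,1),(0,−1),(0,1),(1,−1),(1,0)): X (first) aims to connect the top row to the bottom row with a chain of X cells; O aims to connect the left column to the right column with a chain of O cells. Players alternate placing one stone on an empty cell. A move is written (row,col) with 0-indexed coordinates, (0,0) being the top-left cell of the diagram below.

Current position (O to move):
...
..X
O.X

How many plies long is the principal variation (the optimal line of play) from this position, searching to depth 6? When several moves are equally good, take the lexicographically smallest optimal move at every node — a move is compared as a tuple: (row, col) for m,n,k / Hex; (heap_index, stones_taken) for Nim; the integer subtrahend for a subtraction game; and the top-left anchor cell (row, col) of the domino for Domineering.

ply 1, O at .../..X/O.X | (0,0)=-1→O../..X/O.X; (0,1)=-1→.O./..X/O.X; (0,2)=+1→..O/..X/O.X*; (1,0)=-1→.../O.X/O.X; (1,1)=-1→.../.OX/O.X; (2,1)=-1→.../..X/OOX
ply 2, X at ..O/..X/O.X | (0,0)=-1→X.O/..X/O.X*; (0,1)=-1→.XO/..X/O.X; (1,0)=-1→..O/X.X/O.X; (1,1)=-1→..O/.XX/O.X; (2,1)=-1→..O/..X/OXX
ply 3, O at X.O/..X/O.X | (0,1)=+1→XOO/..X/O.X*; (1,0)=+1→X.O/O.X/O.X; (1,1)=+1→X.O/.OX/O.X; (2,1)=-1→X.O/..X/OOX
ply 4, X at XOO/..X/O.X | (1,0)=-1→XOO/X.X/O.X*; (1,1)=-1→XOO/.XX/O.X; (2,1)=-1→XOO/..X/OXX
ply 5, O at XOO/X.X/O.X | (1,1)=+1→XOO/XOX/O.X*; (2,1)=-1→XOO/X.X/OOX
ply 6: XOO/XOX/O.X is terminal -1 (X); from .../..X/O.X depth 6

PV length from [.../..X/O.X]: 5 plies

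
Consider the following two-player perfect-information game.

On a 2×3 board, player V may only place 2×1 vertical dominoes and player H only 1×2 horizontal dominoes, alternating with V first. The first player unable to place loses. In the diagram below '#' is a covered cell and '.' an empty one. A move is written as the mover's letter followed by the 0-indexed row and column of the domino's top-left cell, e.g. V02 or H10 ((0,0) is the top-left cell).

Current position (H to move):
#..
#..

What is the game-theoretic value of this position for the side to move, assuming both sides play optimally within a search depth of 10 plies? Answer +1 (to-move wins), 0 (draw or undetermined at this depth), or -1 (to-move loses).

value(#../#.., H) = +1

ply 1, H at #../#.. | H01=+1→###/#..*; H11=+1→#../###
ply 2: ###/#.. is terminal -1 (V); from #../#.. depth 10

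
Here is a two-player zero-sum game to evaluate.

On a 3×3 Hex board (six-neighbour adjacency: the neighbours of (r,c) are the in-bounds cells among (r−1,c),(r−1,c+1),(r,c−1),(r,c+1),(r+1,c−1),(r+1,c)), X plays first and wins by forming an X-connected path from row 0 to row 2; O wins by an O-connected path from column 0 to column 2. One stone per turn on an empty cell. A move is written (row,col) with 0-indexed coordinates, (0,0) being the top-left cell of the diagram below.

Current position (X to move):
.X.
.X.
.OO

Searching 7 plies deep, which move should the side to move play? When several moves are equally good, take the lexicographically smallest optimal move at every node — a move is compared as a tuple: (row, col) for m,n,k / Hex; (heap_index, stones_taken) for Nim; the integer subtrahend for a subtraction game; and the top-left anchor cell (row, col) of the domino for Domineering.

[.X./.X./.OO] X move#1: (0,0):-1/XX./.X./.OO, (0,2):-1/.XX/.X./.OO, (1,0):-1/.X./XX./.OO, (1,2):-1/.X./.XX/.OO, (2,0):+1/.X./.X./XOO*
[.X./.X./XOO] end (terminal -1, O#2); searched .X./.X./.OO to 7

X's best at [.X./.X./.OO]: (2,0)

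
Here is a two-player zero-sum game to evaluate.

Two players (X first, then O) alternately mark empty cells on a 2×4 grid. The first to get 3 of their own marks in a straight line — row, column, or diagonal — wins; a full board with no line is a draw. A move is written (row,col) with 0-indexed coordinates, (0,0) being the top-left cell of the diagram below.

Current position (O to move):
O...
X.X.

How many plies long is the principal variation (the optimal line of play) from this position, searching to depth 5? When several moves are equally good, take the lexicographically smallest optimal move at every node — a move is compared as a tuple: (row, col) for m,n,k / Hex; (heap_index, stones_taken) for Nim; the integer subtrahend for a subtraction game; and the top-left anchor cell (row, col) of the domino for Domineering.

p1 O@[O.../X.X.]: (0,1)[OO../X.X.]-1 (0,2)[O.O./X.X.]-1 (0,3)[O..O/X.X.]-1 (1,1)[O.../XOX.]+0* (1,3)[O.../X.XO]-1
p2 X@[O.../XOX.]: (0,1)[OX../XOX.]+0* (0,2)[O.X./XOX.]+0 (0,3)[O..X/XOX.]+0 (1,3)[O.../XOXX]+0
p3 O@[OX../XOX.]: (0,2)[OXO./XOX.]+0* (0,3)[OX.O/XOX.]+0 (1,3)[OX../XOXO]+0
p4 X@[OXO./XOX.]: (0,3)[OXOX/XOX.]+0* (1,3)[OXO./XOXX]+0
p5 O@[OXOX/XOX.]: (1,3)[OXOX/XOXO]+0*
p6 X@[OXOX/XOXO] terminal +0; root [O.../X.X.] d5

PV length from [O.../X.X.]: 5 plies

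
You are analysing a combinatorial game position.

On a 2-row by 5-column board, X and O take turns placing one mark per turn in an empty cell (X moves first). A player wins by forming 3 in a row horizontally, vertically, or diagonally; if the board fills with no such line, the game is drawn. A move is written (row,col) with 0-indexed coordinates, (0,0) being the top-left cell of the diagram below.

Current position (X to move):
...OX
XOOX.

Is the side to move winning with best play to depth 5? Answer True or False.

X winning at [...OX/XOOX.]: False

ply 1, X at ...OX/XOOX. | (0,0)=+0→X..OX/XOOX.*; (0,1)=+0→.X.OX/XOOX.; (0,2)=+0→..XOX/XOOX.; (1,4)=+0→...OX/XOOXX
ply 2, O at X..OX/XOOX. | (0,1)=+0→XO.OX/XOOX.*; (0,2)=+0→X.OOX/XOOX.; (1,4)=+0→X..OX/XOOXO
ply 3, X at XO.OX/XOOX. | (0,2)=+0→XOXOX/XOOX.*; (1,4)=-1→XO.OX/XOOXX
ply 4, O at XOXOX/XOOX. | (1,4)=+0→XOXOX/XOOXO*
ply 5: XOXOX/XOOXO is terminal +0 (X); from ...OX/XOOX. depth 5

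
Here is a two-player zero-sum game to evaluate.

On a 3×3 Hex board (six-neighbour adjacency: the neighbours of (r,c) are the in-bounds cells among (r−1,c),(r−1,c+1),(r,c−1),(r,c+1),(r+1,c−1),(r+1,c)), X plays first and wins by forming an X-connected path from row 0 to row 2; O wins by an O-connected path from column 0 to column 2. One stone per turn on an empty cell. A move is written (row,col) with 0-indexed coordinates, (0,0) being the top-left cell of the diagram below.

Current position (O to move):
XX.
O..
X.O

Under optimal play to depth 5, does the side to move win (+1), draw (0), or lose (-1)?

p1 O@[XX./O../X.O]: (0,2)[XXO/O../X.O]-1 (1,1)[XX./OO./X.O]+1* (1,2)[XX./O.O/X.O]-1 (2,1)[XX./O../XOO]-1
p2 X@[XX./OO./X.O]: (0,2)[XXX/OO./X.O]-1* (1,2)[XX./OOX/X.O]-1 (2,1)[XX./OO./XXO]-1
p3 O@[XXX/OO./X.O]: (1,2)[XXX/OOO/X.O]+1* (2,1)[XXX/OO./XOO]+1
p4 X@[XXX/OOO/X.O] terminal -1; root [XX./O../X.O] d5

value(XX./O../X.O, O) = +1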